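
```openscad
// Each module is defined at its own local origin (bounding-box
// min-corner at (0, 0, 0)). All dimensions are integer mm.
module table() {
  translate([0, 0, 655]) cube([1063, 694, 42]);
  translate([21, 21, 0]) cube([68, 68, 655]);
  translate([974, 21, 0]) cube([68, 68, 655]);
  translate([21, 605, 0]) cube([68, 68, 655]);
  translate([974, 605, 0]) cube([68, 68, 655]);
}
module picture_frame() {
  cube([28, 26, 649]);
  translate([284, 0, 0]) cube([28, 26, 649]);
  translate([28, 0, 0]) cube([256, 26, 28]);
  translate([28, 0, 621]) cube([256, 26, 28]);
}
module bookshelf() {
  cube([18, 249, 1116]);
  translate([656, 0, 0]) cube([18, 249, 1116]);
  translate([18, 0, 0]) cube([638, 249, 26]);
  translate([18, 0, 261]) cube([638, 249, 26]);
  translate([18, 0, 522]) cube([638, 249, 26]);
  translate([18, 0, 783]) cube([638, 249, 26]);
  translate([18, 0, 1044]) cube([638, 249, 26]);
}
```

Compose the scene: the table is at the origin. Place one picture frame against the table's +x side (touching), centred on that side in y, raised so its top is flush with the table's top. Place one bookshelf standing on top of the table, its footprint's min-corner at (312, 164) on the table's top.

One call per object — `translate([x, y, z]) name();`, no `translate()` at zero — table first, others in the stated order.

table();
translate([1063, 334, 48]) picture_frame();
translate([312, 164, 697]) bookshelf();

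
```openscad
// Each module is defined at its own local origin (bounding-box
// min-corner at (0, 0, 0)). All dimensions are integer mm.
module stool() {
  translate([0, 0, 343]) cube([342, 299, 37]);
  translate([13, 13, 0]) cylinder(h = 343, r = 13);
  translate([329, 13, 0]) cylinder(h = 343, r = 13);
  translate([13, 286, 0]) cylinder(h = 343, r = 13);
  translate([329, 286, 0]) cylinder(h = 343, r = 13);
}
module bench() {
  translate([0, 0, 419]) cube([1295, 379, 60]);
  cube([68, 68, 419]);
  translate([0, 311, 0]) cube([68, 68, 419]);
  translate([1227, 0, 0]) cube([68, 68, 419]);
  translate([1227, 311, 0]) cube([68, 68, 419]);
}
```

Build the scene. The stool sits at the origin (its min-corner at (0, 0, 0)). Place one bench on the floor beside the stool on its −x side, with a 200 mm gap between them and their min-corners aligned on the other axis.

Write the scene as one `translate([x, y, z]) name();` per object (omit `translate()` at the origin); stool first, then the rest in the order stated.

stool();
translate([-1495, 0, 0]) bench();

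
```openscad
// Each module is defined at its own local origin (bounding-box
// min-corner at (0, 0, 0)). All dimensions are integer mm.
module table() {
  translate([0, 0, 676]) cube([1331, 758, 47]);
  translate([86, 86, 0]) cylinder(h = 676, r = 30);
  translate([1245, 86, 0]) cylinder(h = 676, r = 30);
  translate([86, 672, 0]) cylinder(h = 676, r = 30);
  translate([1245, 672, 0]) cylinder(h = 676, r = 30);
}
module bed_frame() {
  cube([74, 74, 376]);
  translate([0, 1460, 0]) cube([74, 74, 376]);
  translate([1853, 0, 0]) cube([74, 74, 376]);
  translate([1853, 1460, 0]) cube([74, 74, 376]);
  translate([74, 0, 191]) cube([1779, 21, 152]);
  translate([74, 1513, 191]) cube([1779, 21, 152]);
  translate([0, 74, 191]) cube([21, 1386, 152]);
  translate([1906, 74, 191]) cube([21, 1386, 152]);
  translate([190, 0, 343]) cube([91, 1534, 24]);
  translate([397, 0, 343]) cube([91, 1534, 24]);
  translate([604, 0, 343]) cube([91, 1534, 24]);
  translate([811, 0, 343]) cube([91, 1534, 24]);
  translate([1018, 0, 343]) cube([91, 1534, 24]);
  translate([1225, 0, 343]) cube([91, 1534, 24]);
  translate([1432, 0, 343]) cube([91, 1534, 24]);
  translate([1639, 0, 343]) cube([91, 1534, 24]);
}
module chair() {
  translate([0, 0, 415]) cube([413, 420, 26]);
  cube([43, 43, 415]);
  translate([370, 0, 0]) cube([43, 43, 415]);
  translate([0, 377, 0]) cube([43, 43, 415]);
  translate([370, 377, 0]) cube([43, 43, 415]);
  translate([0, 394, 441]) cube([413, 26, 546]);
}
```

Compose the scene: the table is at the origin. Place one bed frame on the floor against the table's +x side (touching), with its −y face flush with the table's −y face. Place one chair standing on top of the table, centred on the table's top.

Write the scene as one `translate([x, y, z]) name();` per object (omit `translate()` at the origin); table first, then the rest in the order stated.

table();
translate([1331, 0, 0]) bed_frame();
translate([459, 169, 723]) chair();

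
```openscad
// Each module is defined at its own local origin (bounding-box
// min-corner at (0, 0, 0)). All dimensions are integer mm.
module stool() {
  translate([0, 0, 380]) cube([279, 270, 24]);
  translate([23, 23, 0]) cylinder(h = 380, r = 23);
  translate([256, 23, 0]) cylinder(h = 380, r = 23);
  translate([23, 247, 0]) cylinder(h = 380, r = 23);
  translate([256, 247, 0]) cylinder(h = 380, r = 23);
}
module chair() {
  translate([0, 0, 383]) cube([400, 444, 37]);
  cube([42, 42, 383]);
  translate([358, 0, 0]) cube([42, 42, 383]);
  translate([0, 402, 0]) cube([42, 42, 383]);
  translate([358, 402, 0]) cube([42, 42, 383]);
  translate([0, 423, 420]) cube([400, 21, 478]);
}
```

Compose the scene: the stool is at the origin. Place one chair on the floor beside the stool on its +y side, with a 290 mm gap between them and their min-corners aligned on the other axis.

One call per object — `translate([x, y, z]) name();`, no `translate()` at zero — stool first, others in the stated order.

stool();
translate([0, 560, 0]) chair();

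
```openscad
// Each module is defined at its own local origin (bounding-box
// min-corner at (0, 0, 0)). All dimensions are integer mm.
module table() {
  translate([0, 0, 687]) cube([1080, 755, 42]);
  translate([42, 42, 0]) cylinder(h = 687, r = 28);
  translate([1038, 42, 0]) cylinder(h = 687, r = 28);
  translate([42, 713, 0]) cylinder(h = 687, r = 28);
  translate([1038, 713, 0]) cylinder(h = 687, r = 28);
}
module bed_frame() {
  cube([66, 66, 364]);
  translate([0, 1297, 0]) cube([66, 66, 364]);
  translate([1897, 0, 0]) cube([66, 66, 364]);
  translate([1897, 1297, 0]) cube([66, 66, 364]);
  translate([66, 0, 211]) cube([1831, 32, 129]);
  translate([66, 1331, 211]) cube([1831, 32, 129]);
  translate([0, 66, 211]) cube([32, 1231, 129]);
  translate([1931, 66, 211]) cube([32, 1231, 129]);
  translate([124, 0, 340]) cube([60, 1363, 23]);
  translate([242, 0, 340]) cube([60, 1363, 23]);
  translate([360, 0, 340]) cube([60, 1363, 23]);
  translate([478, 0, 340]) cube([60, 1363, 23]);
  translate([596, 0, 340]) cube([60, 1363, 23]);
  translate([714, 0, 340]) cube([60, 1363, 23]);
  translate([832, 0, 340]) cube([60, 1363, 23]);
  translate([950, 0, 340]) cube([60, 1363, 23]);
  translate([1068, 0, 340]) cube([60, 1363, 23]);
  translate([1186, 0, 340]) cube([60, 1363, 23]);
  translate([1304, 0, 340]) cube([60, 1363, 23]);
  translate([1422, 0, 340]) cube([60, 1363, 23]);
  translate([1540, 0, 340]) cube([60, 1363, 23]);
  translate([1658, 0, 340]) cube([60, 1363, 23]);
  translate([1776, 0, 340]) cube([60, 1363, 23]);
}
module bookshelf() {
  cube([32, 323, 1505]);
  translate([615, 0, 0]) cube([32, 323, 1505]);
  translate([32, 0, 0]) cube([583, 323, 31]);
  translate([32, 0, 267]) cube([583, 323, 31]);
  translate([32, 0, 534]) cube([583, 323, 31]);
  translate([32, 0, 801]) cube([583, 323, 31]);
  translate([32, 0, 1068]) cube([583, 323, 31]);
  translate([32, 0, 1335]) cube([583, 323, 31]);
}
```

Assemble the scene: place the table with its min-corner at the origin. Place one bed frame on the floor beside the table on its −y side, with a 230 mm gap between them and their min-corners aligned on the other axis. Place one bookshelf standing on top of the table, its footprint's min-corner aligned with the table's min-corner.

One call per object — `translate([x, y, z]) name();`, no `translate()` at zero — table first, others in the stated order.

table();
translate([0, -1593, 0]) bed_frame();
translate([0, 0, 729]) bookshelf();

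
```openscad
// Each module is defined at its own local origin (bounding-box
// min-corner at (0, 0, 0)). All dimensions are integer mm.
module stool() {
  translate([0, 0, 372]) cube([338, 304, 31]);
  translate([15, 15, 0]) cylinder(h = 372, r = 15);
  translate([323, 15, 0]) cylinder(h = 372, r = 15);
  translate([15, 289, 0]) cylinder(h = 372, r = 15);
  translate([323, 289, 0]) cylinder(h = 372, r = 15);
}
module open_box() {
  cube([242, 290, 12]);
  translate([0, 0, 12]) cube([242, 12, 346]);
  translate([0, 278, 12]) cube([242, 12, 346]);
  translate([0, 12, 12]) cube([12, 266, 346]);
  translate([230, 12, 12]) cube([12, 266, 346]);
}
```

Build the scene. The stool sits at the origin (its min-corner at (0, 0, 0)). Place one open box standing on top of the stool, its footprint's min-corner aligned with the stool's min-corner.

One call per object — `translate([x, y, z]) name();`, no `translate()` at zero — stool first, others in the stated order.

stool();
translate([0, 0, 403]) open_box();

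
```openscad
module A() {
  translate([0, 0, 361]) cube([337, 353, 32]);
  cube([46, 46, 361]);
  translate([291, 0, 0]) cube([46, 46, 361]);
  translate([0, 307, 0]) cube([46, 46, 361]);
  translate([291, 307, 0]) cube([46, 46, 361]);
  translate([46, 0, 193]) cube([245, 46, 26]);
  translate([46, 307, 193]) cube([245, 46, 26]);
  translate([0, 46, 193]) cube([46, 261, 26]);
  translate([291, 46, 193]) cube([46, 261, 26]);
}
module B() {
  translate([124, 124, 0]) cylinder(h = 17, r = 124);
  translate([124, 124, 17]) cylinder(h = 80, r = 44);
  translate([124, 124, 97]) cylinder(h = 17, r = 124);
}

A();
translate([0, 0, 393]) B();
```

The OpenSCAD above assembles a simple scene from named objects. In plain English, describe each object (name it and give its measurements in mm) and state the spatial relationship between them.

A is a simple wooden stool: a rectangular seat 337 mm (x) by 353 mm (y), 32 mm thick, top face at z = 393 mm, on four square legs, each 46×46 mm in cross-section. The legs rest on z = 0, each flush with a corner of the seat. Four stretchers, 46 mm wide and 26 mm tall, connect adjacent legs with their undersides at z = 193 mm, each running between the inner faces of the legs it joins and aligned with the legs' outer faces on the other axis.

B is a spool: two coaxial disc flanges of radius 124 mm and thickness 17 mm, joined by a core cylinder of radius 44 mm and height 80 mm. The lower flange rests on z = 0 and the three cylinders share a vertical axis.

The spool is on top of the stool.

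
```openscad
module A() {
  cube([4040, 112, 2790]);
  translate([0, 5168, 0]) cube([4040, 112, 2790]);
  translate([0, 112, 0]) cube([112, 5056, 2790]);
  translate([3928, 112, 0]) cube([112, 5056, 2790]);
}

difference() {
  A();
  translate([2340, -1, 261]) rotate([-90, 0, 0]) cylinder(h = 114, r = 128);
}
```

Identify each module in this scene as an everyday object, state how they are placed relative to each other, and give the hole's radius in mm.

The subtracted cylinder has r = 128 mm.

A is a house frame. The house frame has a circular hole through its front wall. The hole's radius is 128 mm.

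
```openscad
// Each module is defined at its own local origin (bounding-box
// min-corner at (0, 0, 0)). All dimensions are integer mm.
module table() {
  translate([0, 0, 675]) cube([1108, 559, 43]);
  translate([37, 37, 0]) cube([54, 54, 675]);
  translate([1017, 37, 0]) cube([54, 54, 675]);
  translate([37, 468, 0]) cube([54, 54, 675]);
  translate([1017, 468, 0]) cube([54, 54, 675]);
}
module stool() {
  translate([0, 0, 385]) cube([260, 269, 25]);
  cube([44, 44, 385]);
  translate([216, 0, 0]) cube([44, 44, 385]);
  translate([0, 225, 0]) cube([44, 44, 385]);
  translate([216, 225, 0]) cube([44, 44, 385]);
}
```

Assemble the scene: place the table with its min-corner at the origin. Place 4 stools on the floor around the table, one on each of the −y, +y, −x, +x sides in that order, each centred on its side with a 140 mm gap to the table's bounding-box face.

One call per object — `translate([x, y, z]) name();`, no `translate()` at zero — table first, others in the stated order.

table();
translate([424, -409, 0]) stool();
translate([424, 699, 0]) stool();
translate([-400, 145, 0]) stool();
translate([1248, 145, 0]) stool();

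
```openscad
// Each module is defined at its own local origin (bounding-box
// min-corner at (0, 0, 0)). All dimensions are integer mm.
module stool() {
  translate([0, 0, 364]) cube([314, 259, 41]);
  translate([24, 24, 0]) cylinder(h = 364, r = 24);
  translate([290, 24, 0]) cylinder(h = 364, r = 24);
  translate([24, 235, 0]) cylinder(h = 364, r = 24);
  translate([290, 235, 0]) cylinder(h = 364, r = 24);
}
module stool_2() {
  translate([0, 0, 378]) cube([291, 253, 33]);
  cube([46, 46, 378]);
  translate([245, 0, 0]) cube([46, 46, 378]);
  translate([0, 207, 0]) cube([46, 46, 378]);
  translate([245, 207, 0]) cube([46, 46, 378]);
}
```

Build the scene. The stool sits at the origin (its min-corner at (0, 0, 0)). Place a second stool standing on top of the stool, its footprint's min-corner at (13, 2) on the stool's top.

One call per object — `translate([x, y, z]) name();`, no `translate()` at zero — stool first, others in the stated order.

stool();
translate([13, 2, 405]) stool_2();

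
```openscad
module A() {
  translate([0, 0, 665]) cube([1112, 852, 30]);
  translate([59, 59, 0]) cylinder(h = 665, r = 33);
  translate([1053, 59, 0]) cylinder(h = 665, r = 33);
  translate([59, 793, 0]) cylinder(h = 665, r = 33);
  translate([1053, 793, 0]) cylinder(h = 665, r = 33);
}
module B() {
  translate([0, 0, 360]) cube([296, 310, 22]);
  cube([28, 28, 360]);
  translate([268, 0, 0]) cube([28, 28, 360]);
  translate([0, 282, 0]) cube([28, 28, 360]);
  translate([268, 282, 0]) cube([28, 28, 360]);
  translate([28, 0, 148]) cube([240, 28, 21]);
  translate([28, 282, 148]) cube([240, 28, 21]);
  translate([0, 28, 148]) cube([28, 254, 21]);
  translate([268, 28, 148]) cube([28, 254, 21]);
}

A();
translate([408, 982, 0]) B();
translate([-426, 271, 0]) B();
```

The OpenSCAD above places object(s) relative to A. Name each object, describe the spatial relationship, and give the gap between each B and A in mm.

A is a table. B is a stool. Two stools sit around the table at the +y, −x sides. The gap between each stool and the table is 130 mm.

Each stool's nearest face is 130 mm from the table's bounding box.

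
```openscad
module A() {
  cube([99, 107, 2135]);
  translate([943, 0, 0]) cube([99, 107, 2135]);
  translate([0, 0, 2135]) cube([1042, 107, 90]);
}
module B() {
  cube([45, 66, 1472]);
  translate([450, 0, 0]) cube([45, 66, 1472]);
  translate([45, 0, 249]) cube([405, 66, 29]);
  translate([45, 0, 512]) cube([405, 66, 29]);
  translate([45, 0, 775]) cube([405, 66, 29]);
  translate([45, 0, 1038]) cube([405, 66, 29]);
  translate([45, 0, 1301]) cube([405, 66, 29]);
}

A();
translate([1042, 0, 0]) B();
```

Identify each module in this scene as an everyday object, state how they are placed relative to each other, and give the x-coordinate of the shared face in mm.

A is a door frame. B is a ladder. The ladder is against the door frame's +x side, with their −y faces flush. The x-coordinate of the shared face is 1042 mm.

The door frame's +x face and the ladder's −x face are both at x = 1042 mm.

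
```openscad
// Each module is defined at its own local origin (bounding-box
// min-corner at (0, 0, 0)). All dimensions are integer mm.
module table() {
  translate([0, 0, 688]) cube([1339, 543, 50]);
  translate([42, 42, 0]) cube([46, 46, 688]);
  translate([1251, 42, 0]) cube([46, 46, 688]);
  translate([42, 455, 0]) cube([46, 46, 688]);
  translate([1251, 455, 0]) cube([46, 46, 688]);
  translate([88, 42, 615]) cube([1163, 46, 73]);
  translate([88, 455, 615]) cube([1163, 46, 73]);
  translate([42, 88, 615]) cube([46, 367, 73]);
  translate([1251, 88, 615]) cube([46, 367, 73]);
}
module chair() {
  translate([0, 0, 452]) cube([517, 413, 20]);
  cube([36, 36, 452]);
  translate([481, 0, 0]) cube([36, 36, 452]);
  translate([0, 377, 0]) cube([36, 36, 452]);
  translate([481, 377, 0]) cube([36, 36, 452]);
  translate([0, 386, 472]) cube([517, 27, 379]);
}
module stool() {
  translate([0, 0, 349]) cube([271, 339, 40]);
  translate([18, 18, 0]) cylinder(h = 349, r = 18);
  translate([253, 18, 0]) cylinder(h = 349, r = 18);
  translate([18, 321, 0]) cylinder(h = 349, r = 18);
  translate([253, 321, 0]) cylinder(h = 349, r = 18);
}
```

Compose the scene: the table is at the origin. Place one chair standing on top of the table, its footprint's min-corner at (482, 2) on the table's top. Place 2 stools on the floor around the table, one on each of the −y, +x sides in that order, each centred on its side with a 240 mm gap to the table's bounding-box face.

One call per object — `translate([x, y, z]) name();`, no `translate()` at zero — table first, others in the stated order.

table();
translate([482, 2, 738]) chair();
translate([534, -579, 0]) stool();
translate([1579, 102, 0]) stool();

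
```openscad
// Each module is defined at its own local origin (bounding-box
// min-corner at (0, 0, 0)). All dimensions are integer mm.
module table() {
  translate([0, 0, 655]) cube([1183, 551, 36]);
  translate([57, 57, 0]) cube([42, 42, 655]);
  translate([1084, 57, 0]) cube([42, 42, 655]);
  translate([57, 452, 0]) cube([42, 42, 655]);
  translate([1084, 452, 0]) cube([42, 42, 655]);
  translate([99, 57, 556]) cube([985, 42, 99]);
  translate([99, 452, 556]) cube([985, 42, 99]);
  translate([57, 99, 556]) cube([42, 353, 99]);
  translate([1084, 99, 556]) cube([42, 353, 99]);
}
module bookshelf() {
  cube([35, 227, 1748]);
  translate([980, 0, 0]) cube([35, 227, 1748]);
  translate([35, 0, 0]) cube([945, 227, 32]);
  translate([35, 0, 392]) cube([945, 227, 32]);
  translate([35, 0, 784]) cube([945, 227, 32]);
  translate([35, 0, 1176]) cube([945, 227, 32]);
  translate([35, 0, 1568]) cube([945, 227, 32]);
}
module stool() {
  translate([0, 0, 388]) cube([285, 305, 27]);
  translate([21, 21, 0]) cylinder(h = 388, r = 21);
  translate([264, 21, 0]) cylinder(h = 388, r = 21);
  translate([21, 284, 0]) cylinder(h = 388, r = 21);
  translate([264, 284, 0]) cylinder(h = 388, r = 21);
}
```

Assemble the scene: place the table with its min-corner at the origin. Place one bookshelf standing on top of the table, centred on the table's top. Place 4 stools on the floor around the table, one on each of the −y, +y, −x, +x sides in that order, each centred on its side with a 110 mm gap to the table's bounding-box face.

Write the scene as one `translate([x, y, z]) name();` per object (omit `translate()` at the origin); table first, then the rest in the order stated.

table();
translate([84, 162, 691]) bookshelf();
translate([449, -415, 0]) stool();
translate([449, 661, 0]) stool();
translate([-395, 123, 0]) stool();
translate([1293, 123, 0]) stool();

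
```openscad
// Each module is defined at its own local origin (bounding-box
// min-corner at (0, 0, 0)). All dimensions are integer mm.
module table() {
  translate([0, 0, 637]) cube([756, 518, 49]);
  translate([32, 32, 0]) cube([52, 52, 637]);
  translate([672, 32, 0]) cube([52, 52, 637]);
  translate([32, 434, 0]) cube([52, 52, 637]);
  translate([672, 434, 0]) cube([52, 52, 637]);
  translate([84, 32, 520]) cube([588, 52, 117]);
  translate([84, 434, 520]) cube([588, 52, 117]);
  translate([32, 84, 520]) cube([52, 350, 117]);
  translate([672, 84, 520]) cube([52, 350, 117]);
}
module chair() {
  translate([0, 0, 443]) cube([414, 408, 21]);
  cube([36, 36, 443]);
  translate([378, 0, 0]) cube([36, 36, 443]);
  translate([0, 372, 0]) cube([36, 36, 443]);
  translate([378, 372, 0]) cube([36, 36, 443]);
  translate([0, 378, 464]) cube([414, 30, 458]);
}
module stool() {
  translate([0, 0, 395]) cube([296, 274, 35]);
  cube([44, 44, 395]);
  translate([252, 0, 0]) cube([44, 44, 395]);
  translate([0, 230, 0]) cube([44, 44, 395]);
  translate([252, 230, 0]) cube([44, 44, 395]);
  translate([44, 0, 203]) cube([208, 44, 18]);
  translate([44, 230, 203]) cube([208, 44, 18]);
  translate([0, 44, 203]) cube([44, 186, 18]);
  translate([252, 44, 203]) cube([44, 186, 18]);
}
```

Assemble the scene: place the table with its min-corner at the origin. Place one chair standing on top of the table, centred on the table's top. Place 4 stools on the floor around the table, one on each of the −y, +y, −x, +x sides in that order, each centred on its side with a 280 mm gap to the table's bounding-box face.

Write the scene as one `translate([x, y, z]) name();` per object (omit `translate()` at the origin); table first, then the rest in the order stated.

table();
translate([171, 55, 686]) chair();
translate([230, -554, 0]) stool();
translate([230, 798, 0]) stool();
translate([-576, 122, 0]) stool();
translate([1036, 122, 0]) stool();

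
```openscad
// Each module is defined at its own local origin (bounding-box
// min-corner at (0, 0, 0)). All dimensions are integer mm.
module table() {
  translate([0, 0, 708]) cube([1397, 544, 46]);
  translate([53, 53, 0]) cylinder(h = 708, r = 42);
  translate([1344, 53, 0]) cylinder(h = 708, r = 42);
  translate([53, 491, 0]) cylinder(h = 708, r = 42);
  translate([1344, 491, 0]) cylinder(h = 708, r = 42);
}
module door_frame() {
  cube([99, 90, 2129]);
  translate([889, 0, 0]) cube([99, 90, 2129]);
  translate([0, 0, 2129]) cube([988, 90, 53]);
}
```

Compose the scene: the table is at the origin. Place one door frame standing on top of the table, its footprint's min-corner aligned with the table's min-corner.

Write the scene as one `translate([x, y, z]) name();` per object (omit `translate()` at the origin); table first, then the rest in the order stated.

table();
translate([0, 0, 754]) door_frame();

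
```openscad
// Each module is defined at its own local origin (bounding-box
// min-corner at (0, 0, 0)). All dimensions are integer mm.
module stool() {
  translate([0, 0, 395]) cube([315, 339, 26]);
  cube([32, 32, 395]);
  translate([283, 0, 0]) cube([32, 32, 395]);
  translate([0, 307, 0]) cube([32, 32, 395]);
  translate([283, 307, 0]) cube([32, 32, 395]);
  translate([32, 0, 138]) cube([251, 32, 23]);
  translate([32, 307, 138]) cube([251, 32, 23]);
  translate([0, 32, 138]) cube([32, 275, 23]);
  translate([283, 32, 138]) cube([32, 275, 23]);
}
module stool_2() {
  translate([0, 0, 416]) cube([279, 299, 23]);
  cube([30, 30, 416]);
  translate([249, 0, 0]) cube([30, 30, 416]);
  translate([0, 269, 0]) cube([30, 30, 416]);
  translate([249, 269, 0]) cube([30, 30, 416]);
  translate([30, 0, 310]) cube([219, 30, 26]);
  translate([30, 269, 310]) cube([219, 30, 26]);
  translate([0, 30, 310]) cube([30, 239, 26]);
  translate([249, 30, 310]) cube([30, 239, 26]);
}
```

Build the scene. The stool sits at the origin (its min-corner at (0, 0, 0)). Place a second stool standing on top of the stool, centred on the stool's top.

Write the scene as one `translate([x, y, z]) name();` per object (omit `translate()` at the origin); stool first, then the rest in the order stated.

stool();
translate([18, 20, 421]) stool_2();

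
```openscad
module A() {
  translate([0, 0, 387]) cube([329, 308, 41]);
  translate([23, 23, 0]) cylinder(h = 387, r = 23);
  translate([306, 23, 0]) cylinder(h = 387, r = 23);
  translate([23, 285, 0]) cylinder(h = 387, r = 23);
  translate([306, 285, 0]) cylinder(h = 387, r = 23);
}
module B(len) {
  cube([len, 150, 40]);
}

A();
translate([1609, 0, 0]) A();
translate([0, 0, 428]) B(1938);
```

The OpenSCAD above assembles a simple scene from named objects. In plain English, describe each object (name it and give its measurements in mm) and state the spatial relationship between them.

A is a simple wooden stool: a rectangular seat 329 mm (x) by 308 mm (y), 41 mm thick, top face at z = 428 mm, on four round legs, each 46 mm in diameter. The legs rest on z = 0, each leg's axis is inset half a diameter from the nearest pair of seat edges (so the leg's bounding box is flush with the corner).

B is a rectangular beam 1938 mm long (x), 150 mm deep (y), 40 mm thick (z).

The beam spans the tops of two stools placed 1280 mm apart, resting at z = 428 mm.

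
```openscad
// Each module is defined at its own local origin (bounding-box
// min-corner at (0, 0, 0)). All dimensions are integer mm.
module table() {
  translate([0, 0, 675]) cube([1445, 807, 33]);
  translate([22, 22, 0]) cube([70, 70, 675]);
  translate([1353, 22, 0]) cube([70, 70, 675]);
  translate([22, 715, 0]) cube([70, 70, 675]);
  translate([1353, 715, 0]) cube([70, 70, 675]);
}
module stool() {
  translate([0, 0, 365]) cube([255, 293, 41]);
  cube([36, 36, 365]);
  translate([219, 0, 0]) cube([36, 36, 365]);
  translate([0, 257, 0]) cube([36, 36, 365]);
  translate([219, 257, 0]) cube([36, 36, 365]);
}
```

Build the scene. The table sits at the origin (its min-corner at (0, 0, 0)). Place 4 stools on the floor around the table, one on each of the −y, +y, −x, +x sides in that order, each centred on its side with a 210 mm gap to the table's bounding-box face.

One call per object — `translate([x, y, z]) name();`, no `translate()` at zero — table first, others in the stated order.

table();
translate([595, -503, 0]) stool();
translate([595, 1017, 0]) stool();
translate([-465, 257, 0]) stool();
translate([1655, 257, 0]) stool();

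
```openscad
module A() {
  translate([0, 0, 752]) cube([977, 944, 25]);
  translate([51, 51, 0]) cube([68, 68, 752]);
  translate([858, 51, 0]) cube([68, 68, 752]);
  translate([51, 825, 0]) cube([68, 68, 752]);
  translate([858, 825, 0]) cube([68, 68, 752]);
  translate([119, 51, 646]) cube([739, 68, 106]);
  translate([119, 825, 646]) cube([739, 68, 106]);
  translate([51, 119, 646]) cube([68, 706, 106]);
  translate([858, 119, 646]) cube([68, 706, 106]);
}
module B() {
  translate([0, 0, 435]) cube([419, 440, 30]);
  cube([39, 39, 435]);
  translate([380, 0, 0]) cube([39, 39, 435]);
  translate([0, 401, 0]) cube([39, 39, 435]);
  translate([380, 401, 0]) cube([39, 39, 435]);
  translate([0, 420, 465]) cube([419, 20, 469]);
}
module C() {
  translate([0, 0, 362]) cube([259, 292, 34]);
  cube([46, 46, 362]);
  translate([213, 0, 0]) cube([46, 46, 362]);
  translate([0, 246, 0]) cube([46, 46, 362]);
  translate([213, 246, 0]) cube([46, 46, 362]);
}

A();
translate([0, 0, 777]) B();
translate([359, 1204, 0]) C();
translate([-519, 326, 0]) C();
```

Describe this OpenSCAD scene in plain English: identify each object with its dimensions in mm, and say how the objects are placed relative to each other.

A is a table with a 977×944 mm rectangular top, 25 mm thick, top surface at z = 777 mm, supported by four 68×68 mm square legs, each inset 51 mm from the nearest pair of top edges, running from the floor. Four apron rails, 68 mm thick and 106 mm tall, run between adjacent legs with their top edges flush with the underside of the top and their outer faces flush with the legs' outer faces.

B is a chair. The seat is a 419×440×30 mm slab with its top at z = 465 mm, on four 39×39 mm corner legs (flush with the seat edges, standing on z = 0). A flat backrest 20 mm thick, 469 mm tall, spans the full seat width and rises from the seat top along its +y edge, rear face flush with the rear of the seat.

C is a simple wooden stool: a rectangular seat 259 mm (x) by 292 mm (y), 34 mm thick, top face at z = 396 mm, on four square legs, each 46×46 mm in cross-section. The legs rest on z = 0, each flush with a corner of the seat.

The chair is on top of the table. Two stools sit around the table at the +y, −x sides.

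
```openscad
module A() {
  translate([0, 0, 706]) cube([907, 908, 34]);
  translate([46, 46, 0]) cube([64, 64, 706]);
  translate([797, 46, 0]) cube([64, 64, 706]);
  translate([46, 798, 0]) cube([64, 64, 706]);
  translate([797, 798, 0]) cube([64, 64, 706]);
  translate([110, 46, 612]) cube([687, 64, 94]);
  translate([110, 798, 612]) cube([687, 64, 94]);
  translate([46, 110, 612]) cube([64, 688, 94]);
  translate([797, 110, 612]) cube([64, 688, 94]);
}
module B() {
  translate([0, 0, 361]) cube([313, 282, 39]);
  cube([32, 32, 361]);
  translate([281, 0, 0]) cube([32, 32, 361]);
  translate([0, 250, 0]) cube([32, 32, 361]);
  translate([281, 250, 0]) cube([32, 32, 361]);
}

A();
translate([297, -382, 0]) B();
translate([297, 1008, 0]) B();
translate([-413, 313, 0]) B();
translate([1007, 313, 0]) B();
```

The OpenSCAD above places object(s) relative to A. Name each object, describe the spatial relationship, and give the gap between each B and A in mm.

A is a table. B is a stool. Four stools sit around the table at the −y, +y, −x, +x sides. The gap between each stool and the table is 100 mm.

Each stool's nearest face is 100 mm from the table's bounding box.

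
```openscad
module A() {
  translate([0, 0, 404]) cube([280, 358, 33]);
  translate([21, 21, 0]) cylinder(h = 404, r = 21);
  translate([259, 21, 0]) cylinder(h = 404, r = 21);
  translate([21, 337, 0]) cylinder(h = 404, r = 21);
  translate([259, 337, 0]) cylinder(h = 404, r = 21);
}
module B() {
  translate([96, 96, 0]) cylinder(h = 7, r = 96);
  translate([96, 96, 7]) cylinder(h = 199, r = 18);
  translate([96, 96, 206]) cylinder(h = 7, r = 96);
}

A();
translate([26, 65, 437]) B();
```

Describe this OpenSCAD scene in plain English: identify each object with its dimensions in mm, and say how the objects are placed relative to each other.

A is a four-legged stool. The seat is a 280×358×33 mm slab whose top surface is at z = 437 mm; four round legs, each 42 mm in diameter, run from the floor (z = 0) to the underside of the seat, each leg's axis is inset half a diameter from the nearest pair of seat edges (so the leg's bounding box is flush with the corner).

B is a spool: two coaxial disc flanges of radius 96 mm and thickness 7 mm, joined by a core cylinder of radius 18 mm and height 199 mm. The lower flange rests on z = 0 and the three cylinders share a vertical axis.

The spool is on top of the stool.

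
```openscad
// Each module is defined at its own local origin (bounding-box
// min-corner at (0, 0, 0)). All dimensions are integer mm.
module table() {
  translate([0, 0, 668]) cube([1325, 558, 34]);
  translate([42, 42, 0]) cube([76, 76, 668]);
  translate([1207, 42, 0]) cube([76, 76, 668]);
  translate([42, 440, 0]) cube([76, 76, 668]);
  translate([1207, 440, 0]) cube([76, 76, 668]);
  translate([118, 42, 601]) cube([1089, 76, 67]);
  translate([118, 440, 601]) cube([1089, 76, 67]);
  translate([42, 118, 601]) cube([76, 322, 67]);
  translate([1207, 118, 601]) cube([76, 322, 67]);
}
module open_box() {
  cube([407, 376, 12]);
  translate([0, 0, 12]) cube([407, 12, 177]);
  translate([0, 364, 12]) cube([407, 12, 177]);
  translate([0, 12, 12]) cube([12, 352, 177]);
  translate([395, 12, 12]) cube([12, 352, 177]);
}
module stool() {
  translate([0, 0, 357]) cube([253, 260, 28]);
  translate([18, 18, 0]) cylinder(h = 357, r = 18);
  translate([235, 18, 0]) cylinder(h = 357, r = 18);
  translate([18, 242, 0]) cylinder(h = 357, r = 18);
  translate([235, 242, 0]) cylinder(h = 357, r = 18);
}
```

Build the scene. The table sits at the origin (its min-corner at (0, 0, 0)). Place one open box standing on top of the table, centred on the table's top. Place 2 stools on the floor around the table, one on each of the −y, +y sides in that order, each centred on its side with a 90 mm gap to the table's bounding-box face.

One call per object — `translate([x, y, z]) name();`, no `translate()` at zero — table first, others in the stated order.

table();
translate([459, 91, 702]) open_box();
translate([536, -350, 0]) stool();
translate([536, 648, 0]) stool();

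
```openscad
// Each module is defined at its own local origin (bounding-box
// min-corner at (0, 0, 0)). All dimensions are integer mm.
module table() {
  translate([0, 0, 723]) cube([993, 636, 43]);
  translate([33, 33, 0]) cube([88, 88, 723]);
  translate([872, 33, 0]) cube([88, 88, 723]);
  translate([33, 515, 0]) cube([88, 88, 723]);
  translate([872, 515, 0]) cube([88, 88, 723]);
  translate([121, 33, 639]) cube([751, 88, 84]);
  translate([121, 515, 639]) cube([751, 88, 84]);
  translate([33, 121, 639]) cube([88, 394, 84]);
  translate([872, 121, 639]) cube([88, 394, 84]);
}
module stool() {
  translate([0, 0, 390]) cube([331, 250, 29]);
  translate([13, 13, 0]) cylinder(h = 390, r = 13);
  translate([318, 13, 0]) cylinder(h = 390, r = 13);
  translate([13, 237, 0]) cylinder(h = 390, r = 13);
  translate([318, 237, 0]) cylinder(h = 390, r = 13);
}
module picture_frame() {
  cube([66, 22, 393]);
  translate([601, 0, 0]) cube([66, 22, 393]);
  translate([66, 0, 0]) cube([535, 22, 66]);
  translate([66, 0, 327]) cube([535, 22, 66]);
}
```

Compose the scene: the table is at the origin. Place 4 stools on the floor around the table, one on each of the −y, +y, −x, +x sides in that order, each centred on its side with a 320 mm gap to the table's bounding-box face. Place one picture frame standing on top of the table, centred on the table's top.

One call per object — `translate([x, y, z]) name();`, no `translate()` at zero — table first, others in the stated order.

table();
translate([331, -570, 0]) stool();
translate([331, 956, 0]) stool();
translate([-651, 193, 0]) stool();
translate([1313, 193, 0]) stool();
translate([163, 307, 766]) picture_frame();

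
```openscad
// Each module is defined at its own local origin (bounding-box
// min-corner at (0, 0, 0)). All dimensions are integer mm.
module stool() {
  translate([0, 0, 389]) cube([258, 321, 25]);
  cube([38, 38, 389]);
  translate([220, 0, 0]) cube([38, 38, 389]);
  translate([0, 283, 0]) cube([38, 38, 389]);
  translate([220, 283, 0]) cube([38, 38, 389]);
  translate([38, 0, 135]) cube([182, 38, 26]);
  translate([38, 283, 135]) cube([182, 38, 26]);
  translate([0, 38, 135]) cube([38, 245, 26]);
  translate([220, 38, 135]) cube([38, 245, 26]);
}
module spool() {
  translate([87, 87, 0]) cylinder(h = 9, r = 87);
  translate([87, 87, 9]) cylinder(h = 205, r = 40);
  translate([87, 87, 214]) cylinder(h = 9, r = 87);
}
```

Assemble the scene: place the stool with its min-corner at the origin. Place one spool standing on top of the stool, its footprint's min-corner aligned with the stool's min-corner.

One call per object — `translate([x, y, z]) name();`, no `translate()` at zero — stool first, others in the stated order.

stool();
translate([0, 0, 414]) spool();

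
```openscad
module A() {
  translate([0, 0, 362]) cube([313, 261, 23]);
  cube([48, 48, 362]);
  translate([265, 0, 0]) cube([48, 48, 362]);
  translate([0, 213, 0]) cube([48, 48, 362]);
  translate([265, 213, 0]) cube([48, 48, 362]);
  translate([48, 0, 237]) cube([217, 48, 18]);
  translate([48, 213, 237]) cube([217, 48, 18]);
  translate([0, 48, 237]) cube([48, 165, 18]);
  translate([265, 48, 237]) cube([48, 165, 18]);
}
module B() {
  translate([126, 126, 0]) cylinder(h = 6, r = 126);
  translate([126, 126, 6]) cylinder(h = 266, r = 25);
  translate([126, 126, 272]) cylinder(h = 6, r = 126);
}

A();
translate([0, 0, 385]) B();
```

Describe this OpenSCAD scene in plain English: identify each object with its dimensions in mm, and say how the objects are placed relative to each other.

A is a simple wooden stool: a rectangular seat 313 mm (x) by 261 mm (y), 23 mm thick, top face at z = 385 mm, on four square legs, each 48×48 mm in cross-section. The legs rest on z = 0, each flush with a corner of the seat. Four stretchers, 48 mm wide and 18 mm tall, connect adjacent legs with their undersides at z = 237 mm, each running between the inner faces of the legs it joins and aligned with the legs' outer faces on the other axis.

B is a spool: two coaxial disc flanges of radius 126 mm and thickness 6 mm, joined by a core cylinder of radius 25 mm and height 266 mm. The lower flange rests on z = 0 and the three cylinders share a vertical axis.

The spool is on top of the stool.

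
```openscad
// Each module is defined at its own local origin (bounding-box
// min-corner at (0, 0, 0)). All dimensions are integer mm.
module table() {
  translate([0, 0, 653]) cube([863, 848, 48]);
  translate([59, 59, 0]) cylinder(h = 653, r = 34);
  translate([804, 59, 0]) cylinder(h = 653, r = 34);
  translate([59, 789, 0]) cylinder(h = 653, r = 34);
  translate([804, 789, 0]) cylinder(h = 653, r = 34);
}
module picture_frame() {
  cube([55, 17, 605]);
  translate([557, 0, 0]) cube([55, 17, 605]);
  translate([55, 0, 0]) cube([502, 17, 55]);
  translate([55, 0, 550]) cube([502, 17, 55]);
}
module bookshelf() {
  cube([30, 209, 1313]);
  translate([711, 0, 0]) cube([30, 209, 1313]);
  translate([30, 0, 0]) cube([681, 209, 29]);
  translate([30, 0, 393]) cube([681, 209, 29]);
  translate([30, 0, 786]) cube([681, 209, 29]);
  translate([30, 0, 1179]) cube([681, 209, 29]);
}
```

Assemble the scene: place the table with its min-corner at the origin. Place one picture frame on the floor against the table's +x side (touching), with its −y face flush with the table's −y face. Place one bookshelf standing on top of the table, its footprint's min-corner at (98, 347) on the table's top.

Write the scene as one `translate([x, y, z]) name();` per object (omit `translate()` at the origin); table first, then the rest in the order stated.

table();
translate([863, 0, 0]) picture_frame();
translate([98, 347, 701]) bookshelf();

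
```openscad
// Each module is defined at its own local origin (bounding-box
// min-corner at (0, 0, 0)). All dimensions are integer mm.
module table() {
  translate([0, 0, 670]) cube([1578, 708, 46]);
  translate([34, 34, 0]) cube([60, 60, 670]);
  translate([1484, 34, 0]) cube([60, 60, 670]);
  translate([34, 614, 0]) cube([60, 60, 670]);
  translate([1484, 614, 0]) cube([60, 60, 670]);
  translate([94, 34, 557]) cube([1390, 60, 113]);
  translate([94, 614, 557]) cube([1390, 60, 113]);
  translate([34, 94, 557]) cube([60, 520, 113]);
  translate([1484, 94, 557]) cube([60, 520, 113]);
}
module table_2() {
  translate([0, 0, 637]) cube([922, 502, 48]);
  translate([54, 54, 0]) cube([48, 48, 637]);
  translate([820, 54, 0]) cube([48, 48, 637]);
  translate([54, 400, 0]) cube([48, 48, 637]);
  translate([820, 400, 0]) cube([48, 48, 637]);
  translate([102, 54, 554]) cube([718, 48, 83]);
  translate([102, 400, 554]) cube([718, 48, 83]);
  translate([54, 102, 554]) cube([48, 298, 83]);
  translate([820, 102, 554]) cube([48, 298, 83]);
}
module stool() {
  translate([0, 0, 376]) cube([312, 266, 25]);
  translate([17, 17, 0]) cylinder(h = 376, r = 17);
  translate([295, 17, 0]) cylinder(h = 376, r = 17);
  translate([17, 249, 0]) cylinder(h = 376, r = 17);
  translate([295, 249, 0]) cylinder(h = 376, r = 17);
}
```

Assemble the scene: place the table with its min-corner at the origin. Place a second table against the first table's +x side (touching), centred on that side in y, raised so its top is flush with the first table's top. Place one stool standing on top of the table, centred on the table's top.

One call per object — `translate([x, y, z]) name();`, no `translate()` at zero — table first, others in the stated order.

table();
translate([1578, 103, 31]) table_2();
translate([633, 221, 716]) stool();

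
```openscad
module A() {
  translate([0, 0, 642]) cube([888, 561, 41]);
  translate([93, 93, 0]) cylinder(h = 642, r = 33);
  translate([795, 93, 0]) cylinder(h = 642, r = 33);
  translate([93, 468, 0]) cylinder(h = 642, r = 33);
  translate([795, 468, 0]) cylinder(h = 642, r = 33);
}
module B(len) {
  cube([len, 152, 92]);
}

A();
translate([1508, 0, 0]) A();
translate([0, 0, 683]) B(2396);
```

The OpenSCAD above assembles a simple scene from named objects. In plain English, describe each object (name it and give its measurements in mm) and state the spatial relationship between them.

A is a rectangular dining table. The top is 888×561×41 mm with its upper surface at z = 683 mm. It stands on four round legs of 66 mm diameter, each leg's bounding box inset 60 mm from the nearest pair of top edges, running from the floor to the underside of the top.

B is a rectangular beam 2396 mm long (x), 152 mm deep (y), 92 mm thick (z).

The beam spans the tops of two tables placed 620 mm apart, resting at z = 683 mm.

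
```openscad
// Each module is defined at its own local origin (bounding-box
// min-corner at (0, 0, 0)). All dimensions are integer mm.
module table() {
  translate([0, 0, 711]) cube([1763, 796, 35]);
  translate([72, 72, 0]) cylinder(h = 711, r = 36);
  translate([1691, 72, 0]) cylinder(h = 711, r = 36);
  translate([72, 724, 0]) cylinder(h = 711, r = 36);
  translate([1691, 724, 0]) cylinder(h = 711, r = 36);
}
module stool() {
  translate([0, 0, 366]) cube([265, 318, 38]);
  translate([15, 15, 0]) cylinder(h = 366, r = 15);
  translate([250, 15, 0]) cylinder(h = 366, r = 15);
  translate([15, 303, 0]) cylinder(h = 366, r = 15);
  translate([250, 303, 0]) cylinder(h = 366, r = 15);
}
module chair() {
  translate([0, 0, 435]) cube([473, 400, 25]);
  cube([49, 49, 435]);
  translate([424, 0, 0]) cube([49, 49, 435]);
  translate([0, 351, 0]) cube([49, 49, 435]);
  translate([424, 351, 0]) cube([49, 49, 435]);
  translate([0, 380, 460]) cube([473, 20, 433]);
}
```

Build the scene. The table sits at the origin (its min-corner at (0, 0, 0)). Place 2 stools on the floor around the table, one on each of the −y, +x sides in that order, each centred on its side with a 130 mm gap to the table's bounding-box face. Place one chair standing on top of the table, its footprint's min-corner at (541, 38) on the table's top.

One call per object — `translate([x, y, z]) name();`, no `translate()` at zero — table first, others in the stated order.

table();
translate([749, -448, 0]) stool();
translate([1893, 239, 0]) stool();
translate([541, 38, 746]) chair();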